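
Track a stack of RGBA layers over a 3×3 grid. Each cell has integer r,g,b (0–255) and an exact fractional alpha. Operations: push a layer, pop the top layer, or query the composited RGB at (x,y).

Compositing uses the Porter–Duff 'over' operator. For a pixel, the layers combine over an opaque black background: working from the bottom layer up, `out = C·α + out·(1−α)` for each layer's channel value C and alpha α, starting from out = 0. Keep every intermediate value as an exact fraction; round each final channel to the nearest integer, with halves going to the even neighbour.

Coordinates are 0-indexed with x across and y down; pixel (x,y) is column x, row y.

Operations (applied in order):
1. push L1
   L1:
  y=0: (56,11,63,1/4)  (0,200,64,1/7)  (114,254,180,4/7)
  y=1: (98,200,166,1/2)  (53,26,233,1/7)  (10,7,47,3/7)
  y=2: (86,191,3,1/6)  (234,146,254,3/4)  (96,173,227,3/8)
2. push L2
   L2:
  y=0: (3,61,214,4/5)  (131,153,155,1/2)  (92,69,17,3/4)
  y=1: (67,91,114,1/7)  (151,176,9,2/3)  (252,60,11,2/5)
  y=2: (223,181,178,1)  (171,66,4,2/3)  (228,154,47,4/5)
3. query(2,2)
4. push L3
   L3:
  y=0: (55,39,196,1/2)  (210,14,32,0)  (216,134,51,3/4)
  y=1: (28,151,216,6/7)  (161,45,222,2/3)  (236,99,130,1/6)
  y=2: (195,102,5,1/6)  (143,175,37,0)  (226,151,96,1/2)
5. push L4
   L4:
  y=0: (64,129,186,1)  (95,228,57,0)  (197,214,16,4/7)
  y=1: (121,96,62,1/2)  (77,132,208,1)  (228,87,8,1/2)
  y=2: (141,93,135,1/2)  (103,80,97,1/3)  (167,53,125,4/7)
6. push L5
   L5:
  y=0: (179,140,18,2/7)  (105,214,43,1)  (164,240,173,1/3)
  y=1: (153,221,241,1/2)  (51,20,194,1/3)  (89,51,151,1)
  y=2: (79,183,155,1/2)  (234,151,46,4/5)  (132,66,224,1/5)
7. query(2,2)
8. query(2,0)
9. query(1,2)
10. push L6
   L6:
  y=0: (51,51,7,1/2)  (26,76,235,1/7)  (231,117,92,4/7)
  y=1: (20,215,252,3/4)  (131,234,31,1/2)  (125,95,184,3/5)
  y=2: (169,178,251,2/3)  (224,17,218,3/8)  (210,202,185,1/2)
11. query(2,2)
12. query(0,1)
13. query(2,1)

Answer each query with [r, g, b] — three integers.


(2,2) stack=L1,L2; from [0,0,0]:
L1 α=3/8: [36, 519/8, 681/8]
L2 α=4/5: [948/5, 5447/40, 437/8]
= [190, 136, 55]

(2,2) stack=L1,L2,L3,L4,L5; from [0,0,0]:
after L1 α=3/8: [36, 519/8, 681/8]
after L2 α=4/5: [948/5, 5447/40, 437/8]
after L3 α=1/2: [1039/5, 11487/80, 1205/16]
after L4 α=4/7: [6457/35, 51421/560, 11615/112]
after L5 α=1/5: [30448/175, 60661/700, 17887/140]
→ [174, 87, 128]

at x=2,y=0 over L1,L2,L3,L4,L5:
after L1 α=4/7: [456/7, 1016/7, 720/7]
after L2 α=3/4: [597/7, 2465/28, 1077/28]
after L3 α=3/4: [5133/28, 13721/112, 5361/112]
after L4 α=4/7: [37463/196, 137035/784, 23251/784]
after L5 α=1/3: [17845/98, 231115/1176, 91067/1176]
→ [182, 197, 77]

at x=1,y=2 over L1,L2,L3,L4,L5:
after L1 α=3/4: [351/2, 219/2, 381/2]
after L2 α=2/3: [345/2, 161/2, 397/6]
after L3 α=0: [345/2, 161/2, 397/6]
after L4 α=1/3: [448/3, 241/3, 688/9]
after L5 α=4/5: [3256/15, 2053/15, 2344/45]
rounded: [217, 137, 52]

(2,2) stack=L1,L2,L3,L4,L5,L6; from [0,0,0]:
+L1 (α=3/8) → [36, 519/8, 681/8]
+L2 (α=4/5) → [948/5, 5447/40, 437/8]
+L3 (α=1/2) → [1039/5, 11487/80, 1205/16]
+L4 (α=4/7) → [6457/35, 51421/560, 11615/112]
+L5 (α=1/5) → [30448/175, 60661/700, 17887/140]
+L6 (α=1/2) → [33599/175, 202061/1400, 43787/280]
→ [192, 144, 156]

(0,1) stack=L1,L2,L3,L4,L5,L6; from [0,0,0]:
+L1 (α=1/2) → [49, 100, 83]
+L2 (α=1/7) → [361/7, 691/7, 612/7]
+L3 (α=6/7) → [1537/49, 7033/49, 9684/49]
+L4 (α=1/2) → [3733/49, 11737/98, 6361/49]
+L5 (α=1/2) → [5615/49, 33395/196, 9085/49]
+L6 (α=3/4) → [8555/196, 159815/784, 46129/196]
rounded: [44, 204, 235]

at x=2,y=1 over L1,L2,L3,L4,L5,L6:
+L1 (α=3/7) → [30/7, 3, 141/7]
+L2 (α=2/5) → [3618/35, 129/5, 577/35]
+L3 (α=1/6) → [2635/21, 38, 1487/42]
+L4 (α=1/2) → [7423/42, 125/2, 1823/84]
+L5 (α=1) → [89, 51, 151]
+L6 (α=3/5) → [553/5, 387/5, 854/5]
→ [111, 77, 171]


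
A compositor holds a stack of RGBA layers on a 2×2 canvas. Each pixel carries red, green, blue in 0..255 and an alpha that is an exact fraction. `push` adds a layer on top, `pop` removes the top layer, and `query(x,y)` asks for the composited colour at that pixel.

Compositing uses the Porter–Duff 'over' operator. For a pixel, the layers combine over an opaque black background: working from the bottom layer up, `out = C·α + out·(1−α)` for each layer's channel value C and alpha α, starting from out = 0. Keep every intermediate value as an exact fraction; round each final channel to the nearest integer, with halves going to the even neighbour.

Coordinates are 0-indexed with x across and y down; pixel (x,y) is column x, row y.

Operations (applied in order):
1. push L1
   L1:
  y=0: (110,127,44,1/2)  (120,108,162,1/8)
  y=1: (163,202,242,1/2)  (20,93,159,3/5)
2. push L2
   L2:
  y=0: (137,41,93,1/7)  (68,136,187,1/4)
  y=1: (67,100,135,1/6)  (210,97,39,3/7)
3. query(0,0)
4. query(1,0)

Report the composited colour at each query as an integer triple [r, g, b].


(0,0) stack=L1,L2; from [0,0,0]:
+L1 (α=1/2) → [55, 127/2, 22]
+L2 (α=1/7) → [467/7, 422/7, 225/7]
→ [67, 60, 32]

query (1,0) [L1,L2] — begin 0,0,0
+L1 (α=1/8) → [15, 27/2, 81/4]
+L2 (α=1/4) → [113/4, 353/8, 991/16]
→ [28, 44, 62]


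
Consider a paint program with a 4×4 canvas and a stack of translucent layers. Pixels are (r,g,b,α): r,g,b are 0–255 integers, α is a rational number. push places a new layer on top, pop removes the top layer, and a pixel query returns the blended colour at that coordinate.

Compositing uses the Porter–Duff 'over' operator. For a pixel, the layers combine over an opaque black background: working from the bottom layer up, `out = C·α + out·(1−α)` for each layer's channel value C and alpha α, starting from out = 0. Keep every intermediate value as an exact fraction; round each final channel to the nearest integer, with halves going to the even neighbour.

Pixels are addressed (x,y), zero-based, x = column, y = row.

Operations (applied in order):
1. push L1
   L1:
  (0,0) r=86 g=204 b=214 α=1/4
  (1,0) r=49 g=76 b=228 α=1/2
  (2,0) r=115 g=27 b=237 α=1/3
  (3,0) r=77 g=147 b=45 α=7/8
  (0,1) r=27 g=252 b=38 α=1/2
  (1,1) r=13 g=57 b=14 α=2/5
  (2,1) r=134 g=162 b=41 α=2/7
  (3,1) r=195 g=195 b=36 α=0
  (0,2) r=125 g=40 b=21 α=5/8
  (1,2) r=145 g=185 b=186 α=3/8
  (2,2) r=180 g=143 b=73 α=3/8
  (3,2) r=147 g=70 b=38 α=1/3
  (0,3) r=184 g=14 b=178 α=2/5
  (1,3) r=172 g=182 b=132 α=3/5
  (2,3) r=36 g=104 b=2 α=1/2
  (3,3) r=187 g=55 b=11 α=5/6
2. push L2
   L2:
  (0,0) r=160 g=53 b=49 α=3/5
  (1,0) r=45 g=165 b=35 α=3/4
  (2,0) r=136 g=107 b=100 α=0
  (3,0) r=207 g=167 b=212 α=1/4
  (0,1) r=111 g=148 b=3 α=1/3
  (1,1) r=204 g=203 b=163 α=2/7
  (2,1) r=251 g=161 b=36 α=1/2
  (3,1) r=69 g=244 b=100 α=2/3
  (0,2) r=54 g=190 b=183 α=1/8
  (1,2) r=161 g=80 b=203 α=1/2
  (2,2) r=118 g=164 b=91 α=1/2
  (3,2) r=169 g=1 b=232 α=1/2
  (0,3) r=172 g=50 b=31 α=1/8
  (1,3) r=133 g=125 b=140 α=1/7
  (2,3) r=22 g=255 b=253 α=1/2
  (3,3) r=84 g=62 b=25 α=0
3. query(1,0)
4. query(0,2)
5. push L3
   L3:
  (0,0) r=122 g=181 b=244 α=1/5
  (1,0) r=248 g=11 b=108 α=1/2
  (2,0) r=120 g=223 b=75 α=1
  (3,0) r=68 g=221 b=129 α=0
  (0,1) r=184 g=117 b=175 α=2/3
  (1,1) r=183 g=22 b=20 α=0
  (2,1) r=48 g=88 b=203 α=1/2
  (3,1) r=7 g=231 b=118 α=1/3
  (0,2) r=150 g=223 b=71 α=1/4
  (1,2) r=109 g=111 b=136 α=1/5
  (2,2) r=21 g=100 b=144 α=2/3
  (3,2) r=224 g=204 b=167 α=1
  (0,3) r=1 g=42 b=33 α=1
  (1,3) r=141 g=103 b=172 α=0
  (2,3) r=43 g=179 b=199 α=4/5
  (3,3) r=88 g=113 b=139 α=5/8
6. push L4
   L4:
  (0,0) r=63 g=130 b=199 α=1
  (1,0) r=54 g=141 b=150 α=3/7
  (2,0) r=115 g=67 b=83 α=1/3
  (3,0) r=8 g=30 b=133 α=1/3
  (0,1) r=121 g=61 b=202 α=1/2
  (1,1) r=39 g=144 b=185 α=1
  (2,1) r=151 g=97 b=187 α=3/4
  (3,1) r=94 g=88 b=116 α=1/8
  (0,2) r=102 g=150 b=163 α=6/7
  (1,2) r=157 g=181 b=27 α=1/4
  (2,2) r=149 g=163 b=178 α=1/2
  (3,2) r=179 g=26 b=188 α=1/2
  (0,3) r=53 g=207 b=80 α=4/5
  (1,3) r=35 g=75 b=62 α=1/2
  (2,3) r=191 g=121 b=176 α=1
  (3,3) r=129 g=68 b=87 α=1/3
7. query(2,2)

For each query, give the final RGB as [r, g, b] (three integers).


at x=1,y=0 over L1,L2:
after L1 α=1/2: [49/2, 38, 114]
after L2 α=3/4: [319/8, 533/4, 219/4]
rounded: [40, 133, 55]

query (0,2) [L1,L2] — begin 0,0,0
+L1 (α=5/8) → [625/8, 25, 105/8]
+L2 (α=1/8) → [4807/64, 365/8, 2199/64]
rounded: [75, 46, 34]

query (2,2) [L1,L2,L3,L4] — begin 0,0,0
+L1 (α=3/8) → [135/2, 429/8, 219/8]
+L2 (α=1/2) → [371/4, 1741/16, 947/16]
+L3 (α=2/3) → [539/12, 1647/16, 5555/48]
+L4 (α=1/2) → [2327/24, 4255/32, 14099/96]
→ [97, 133, 147]


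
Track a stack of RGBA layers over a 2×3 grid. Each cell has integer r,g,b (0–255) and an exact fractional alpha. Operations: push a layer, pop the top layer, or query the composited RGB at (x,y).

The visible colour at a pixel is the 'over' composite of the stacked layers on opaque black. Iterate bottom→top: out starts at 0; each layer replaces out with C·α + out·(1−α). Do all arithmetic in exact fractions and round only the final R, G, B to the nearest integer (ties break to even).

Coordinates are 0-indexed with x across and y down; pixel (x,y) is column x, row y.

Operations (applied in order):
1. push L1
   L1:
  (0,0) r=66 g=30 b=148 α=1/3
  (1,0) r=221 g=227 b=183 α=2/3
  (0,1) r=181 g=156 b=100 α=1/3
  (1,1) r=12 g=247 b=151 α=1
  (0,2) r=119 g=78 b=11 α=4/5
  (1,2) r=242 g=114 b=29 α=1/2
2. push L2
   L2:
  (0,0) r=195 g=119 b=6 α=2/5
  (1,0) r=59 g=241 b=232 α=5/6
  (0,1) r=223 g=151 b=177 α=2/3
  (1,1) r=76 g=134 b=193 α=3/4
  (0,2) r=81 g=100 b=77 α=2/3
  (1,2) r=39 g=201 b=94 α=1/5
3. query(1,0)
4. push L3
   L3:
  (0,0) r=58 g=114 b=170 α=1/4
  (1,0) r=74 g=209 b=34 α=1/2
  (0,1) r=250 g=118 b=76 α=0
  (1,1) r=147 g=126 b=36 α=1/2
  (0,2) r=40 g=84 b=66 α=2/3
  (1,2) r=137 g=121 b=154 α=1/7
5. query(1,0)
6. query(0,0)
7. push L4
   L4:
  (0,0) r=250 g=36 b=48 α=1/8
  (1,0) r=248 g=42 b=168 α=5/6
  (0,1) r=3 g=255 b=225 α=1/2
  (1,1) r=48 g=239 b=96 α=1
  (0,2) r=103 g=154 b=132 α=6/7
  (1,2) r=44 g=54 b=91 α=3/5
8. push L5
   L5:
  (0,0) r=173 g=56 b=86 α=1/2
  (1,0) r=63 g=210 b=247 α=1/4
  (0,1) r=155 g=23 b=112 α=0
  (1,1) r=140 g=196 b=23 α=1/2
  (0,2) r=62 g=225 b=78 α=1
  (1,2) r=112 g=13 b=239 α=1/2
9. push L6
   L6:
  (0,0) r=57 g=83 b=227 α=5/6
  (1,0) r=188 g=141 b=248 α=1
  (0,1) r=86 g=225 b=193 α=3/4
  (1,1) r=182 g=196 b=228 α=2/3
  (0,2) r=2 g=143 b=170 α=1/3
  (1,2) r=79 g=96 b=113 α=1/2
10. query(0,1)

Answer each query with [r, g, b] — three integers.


at x=1,y=0 over L1,L2:
after L1 α=2/3: [442/3, 454/3, 122]
after L2 α=5/6: [1327/18, 4069/18, 641/3]
rounded: [74, 226, 214]

(1,0) stack=L1,L2,L3; from [0,0,0]:
+L1 (α=2/3) → [442/3, 454/3, 122]
+L2 (α=5/6) → [1327/18, 4069/18, 641/3]
+L3 (α=1/2) → [2659/36, 7831/36, 743/6]
→ [74, 218, 124]

at x=0,y=0 over L1,L2,L3:
+L1 (α=1/3) → [22, 10, 148/3]
+L2 (α=2/5) → [456/5, 268/5, 32]
+L3 (α=1/4) → [829/10, 687/10, 133/2]
→ [83, 69, 66]

(0,1) stack=L1,L2,L3,L4,L5,L6; from [0,0,0]:
L1 α=1/3: [181/3, 52, 100/3]
L2 α=2/3: [1519/9, 118, 1162/9]
L3 α=0: [1519/9, 118, 1162/9]
L4 α=1/2: [773/9, 373/2, 3187/18]
L5 α=0: [773/9, 373/2, 3187/18]
L6 α=3/4: [3095/36, 1723/8, 13609/72]
= [86, 215, 189]


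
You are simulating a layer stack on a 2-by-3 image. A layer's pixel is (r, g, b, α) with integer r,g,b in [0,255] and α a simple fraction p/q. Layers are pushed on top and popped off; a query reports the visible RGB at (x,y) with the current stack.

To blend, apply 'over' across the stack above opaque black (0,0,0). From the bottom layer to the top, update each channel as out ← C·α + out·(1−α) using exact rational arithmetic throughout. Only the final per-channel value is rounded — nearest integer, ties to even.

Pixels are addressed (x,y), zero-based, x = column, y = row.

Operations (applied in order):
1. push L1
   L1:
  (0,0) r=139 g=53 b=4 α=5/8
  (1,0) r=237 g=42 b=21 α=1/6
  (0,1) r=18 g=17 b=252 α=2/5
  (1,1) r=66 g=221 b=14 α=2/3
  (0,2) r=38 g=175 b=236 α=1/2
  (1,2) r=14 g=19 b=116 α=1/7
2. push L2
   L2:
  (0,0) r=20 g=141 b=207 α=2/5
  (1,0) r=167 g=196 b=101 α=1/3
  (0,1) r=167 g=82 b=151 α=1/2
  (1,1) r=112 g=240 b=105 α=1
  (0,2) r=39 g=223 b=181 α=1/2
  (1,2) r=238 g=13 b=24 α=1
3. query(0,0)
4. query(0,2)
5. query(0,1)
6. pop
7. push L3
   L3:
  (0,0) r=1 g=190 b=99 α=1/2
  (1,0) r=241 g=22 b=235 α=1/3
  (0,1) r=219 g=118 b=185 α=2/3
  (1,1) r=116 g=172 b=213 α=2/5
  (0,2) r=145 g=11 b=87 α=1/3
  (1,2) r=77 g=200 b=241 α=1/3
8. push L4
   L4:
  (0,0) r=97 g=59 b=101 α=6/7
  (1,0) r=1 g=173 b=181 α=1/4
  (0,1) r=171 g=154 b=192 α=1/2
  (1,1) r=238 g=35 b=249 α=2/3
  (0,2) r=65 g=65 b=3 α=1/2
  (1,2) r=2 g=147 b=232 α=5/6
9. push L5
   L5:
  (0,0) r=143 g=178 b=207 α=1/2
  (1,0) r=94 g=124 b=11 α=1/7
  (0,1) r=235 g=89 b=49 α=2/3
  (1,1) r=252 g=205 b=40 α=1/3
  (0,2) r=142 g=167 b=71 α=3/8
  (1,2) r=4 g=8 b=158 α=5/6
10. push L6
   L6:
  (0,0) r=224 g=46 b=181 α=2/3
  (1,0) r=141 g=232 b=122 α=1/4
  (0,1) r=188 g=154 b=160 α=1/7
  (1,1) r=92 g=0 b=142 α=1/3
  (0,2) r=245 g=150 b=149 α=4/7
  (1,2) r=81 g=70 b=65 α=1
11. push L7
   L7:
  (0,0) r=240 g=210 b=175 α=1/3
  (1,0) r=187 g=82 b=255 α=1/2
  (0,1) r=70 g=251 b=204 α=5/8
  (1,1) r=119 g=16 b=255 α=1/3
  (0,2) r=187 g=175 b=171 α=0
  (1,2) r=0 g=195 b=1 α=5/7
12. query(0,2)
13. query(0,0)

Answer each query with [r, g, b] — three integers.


at x=0,y=0 over L1,L2:
L1 α=5/8: [695/8, 265/8, 5/2]
L2 α=2/5: [481/8, 3051/40, 843/10]
rounded: [60, 76, 84]

(0,2) stack=L1,L2; from [0,0,0]:
+L1 (α=1/2) → [19, 175/2, 118]
+L2 (α=1/2) → [29, 621/4, 299/2]
= [29, 155, 150]

(0,1) stack=L1,L2; from [0,0,0]:
after L1 α=2/5: [36/5, 34/5, 504/5]
after L2 α=1/2: [871/10, 222/5, 1259/10]
→ [87, 44, 126]

at x=0,y=2 over L1,L3,L4,L5,L6,L7:
after L1 α=1/2: [19, 175/2, 118]
after L3 α=1/3: [61, 62, 323/3]
after L4 α=1/2: [63, 127/2, 166/3]
after L5 α=3/8: [741/8, 1637/16, 1469/24]
after L6 α=4/7: [10063/56, 2073/16, 891/8]
after L7 α=0: [10063/56, 2073/16, 891/8]
= [180, 130, 111]

at x=0,y=0 over L1,L3,L4,L5,L6,L7:
L1 α=5/8: [695/8, 265/8, 5/2]
L3 α=1/2: [703/16, 1785/16, 203/4]
L4 α=6/7: [10015/112, 7449/112, 2627/28]
L5 α=1/2: [26031/224, 27385/224, 8423/56]
L6 α=2/3: [126383/672, 47993/672, 9565/56]
L7 α=1/3: [207023/1008, 118553/1008, 14465/84]
= [205, 118, 172]


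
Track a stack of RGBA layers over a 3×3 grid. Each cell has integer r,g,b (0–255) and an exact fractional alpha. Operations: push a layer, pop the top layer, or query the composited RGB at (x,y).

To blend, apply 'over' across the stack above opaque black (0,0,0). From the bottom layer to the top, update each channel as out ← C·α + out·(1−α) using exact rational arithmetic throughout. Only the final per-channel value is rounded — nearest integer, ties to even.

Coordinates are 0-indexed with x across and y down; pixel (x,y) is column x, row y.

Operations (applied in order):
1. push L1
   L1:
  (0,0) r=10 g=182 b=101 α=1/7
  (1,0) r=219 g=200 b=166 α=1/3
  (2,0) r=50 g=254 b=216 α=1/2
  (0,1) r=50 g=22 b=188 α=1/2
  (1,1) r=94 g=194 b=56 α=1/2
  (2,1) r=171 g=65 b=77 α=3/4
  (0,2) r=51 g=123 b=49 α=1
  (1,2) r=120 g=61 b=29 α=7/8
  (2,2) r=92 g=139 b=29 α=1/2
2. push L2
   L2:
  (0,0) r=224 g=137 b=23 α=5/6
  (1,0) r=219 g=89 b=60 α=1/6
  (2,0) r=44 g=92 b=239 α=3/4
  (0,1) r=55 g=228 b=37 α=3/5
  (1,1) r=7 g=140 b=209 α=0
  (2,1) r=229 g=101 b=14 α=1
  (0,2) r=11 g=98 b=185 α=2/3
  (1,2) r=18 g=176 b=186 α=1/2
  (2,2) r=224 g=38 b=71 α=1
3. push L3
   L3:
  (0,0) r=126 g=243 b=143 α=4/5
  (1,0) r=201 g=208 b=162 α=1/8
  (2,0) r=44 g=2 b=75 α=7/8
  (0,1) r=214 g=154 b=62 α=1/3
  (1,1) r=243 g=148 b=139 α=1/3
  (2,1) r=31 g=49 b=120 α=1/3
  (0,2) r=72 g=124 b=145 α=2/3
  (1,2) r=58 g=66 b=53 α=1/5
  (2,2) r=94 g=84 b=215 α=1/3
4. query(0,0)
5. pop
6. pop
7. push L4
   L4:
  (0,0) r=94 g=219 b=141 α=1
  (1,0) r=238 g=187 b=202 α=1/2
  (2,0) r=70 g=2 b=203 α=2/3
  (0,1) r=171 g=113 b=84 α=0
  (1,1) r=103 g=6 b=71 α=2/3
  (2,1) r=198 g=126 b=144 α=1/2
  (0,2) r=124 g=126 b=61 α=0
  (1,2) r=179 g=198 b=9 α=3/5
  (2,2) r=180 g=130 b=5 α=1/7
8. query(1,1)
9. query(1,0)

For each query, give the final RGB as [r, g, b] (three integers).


query (0,0) [L1,L2,L3] — begin 0,0,0
+L1 (α=1/7) → [10/7, 26, 101/7]
+L2 (α=5/6) → [3925/21, 237/2, 151/7]
+L3 (α=4/5) → [14509/105, 2181/10, 831/7]
rounded: [138, 218, 119]

(1,1) stack=L1,L4; from [0,0,0]:
L1 α=1/2: [47, 97, 28]
L4 α=2/3: [253/3, 109/3, 170/3]
= [84, 36, 57]

at x=1,y=0 over L1,L4:
+L1 (α=1/3) → [73, 200/3, 166/3]
+L4 (α=1/2) → [311/2, 761/6, 386/3]
→ [156, 127, 129]


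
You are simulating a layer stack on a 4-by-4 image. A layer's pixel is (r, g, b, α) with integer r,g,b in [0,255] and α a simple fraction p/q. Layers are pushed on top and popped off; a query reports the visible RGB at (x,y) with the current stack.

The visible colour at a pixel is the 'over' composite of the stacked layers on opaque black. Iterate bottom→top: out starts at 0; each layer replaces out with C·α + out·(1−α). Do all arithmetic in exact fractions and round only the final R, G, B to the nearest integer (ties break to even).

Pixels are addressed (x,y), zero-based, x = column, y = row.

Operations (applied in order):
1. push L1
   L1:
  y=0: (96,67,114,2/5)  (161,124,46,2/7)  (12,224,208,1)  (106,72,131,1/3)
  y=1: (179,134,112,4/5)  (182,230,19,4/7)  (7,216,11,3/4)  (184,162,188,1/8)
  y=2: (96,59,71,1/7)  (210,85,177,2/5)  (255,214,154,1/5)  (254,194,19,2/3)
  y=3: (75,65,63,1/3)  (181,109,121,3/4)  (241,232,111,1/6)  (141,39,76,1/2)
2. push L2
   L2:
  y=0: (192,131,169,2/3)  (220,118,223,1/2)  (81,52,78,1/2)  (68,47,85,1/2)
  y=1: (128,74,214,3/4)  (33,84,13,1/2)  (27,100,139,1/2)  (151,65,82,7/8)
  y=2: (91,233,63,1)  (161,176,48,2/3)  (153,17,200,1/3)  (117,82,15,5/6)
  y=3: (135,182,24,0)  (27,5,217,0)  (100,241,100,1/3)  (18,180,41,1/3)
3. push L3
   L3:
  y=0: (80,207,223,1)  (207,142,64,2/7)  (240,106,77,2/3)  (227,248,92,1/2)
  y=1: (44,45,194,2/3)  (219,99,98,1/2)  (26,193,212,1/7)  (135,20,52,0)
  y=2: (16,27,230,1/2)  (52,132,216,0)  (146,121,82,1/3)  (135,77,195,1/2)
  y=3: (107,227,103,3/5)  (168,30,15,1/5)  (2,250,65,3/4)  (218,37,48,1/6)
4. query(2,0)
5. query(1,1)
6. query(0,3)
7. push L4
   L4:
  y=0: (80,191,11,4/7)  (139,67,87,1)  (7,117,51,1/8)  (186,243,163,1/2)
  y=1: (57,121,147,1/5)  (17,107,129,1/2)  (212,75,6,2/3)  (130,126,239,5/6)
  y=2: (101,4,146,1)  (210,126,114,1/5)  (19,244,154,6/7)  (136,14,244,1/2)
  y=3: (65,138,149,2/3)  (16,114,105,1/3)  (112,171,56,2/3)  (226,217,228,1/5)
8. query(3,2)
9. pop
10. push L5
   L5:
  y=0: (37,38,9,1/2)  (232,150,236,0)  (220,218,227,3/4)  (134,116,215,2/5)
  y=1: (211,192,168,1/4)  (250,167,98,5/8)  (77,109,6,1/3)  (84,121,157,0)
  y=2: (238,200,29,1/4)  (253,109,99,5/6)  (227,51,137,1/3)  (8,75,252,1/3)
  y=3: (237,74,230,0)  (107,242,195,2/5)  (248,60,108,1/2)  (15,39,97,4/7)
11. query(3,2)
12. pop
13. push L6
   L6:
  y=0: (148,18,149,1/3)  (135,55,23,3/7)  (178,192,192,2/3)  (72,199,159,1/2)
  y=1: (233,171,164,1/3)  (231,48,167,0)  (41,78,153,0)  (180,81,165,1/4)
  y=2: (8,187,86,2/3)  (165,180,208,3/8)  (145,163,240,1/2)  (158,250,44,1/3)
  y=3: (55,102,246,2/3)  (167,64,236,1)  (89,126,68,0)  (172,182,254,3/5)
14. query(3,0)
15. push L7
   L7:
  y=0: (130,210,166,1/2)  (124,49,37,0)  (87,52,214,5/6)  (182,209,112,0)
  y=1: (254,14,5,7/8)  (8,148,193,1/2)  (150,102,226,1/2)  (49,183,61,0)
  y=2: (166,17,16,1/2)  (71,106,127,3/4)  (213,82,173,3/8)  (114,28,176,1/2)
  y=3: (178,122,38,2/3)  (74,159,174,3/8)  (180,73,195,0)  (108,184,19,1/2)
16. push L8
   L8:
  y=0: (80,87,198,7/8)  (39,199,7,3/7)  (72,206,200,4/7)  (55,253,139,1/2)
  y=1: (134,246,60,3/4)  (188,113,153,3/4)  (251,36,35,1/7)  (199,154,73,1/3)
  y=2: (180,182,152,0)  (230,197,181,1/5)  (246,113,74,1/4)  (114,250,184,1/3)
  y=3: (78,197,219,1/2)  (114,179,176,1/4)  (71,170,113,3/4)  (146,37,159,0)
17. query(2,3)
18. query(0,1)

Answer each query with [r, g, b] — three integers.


at x=2,y=0 over L1,L2,L3:
after L1 α=1: [12, 224, 208]
after L2 α=1/2: [93/2, 138, 143]
after L3 α=2/3: [351/2, 350/3, 99]
→ [176, 117, 99]

query (1,1) [L1,L2,L3] — begin 0,0,0
after L1 α=4/7: [104, 920/7, 76/7]
after L2 α=1/2: [137/2, 754/7, 167/14]
after L3 α=1/2: [575/4, 1447/14, 1539/28]
= [144, 103, 55]

(0,3) stack=L1,L2,L3; from [0,0,0]:
L1 α=1/3: [25, 65/3, 21]
L2 α=0: [25, 65/3, 21]
L3 α=3/5: [371/5, 2173/15, 351/5]
rounded: [74, 145, 70]

query (3,2) [L1,L2,L3,L4] — begin 0,0,0
+L1 (α=2/3) → [508/3, 388/3, 38/3]
+L2 (α=5/6) → [2263/18, 809/9, 263/18]
+L3 (α=1/2) → [4693/36, 751/9, 3773/36]
+L4 (α=1/2) → [9589/72, 877/18, 12557/72]
= [133, 49, 174]

at x=3,y=2 over L1,L2,L3,L5:
L1 α=2/3: [508/3, 388/3, 38/3]
L2 α=5/6: [2263/18, 809/9, 263/18]
L3 α=1/2: [4693/36, 751/9, 3773/36]
L5 α=1/3: [4837/54, 2177/27, 8309/54]
= [90, 81, 154]

(3,0) stack=L1,L2,L3,L6; from [0,0,0]:
+L1 (α=1/3) → [106/3, 24, 131/3]
+L2 (α=1/2) → [155/3, 71/2, 193/3]
+L3 (α=1/2) → [418/3, 567/4, 469/6]
+L6 (α=1/2) → [317/3, 1363/8, 1423/12]
rounded: [106, 170, 119]

at x=2,y=3 over L1,L2,L3,L6,L7,L8:
+L1 (α=1/6) → [241/6, 116/3, 37/2]
+L2 (α=1/3) → [541/9, 955/9, 137/3]
+L3 (α=3/4) → [595/36, 7705/36, 361/6]
+L6 (α=0) → [595/36, 7705/36, 361/6]
+L7 (α=0) → [595/36, 7705/36, 361/6]
+L8 (α=3/4) → [8263/144, 26065/144, 2395/24]
= [57, 181, 100]

(0,1) stack=L1,L2,L3,L6,L7,L8; from [0,0,0]:
L1 α=4/5: [716/5, 536/5, 448/5]
L2 α=3/4: [659/5, 823/10, 1829/10]
L3 α=2/3: [1099/15, 1723/30, 1903/10]
L6 α=1/3: [5693/45, 4288/45, 2723/15]
L7 α=7/8: [85703/360, 4349/180, 406/15]
L8 α=3/4: [230423/1440, 137189/720, 1553/30]
→ [160, 191, 52]


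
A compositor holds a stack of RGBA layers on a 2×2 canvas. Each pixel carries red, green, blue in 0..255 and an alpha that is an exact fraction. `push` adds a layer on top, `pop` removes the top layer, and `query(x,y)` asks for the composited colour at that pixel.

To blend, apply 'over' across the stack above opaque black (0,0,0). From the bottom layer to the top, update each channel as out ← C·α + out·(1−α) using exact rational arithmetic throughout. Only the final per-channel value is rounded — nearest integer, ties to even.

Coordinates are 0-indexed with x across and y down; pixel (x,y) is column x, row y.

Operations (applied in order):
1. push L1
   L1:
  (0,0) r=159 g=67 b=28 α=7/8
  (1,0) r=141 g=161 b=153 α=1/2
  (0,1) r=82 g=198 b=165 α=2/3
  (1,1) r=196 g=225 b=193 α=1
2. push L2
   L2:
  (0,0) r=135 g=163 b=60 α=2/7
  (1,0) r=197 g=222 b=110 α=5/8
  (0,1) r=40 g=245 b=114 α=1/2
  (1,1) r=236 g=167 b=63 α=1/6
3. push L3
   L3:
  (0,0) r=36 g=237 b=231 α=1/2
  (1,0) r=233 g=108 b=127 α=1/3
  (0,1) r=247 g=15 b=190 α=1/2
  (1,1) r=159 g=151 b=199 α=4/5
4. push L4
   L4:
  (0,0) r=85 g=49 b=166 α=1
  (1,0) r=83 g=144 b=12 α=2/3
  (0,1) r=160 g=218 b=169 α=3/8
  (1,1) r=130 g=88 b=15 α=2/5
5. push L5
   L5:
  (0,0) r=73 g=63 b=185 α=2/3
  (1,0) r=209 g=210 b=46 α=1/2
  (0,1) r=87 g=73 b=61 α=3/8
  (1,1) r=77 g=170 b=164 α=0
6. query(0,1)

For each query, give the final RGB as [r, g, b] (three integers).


at x=0,y=1 over L1,L2,L3,L4,L5:
after L1 α=2/3: [164/3, 132, 110]
after L2 α=1/2: [142/3, 377/2, 112]
after L3 α=1/2: [883/6, 407/4, 151]
after L4 α=3/8: [7295/48, 4651/32, 631/4]
after L5 α=3/8: [49003/384, 30263/256, 3887/32]
→ [128, 118, 121]


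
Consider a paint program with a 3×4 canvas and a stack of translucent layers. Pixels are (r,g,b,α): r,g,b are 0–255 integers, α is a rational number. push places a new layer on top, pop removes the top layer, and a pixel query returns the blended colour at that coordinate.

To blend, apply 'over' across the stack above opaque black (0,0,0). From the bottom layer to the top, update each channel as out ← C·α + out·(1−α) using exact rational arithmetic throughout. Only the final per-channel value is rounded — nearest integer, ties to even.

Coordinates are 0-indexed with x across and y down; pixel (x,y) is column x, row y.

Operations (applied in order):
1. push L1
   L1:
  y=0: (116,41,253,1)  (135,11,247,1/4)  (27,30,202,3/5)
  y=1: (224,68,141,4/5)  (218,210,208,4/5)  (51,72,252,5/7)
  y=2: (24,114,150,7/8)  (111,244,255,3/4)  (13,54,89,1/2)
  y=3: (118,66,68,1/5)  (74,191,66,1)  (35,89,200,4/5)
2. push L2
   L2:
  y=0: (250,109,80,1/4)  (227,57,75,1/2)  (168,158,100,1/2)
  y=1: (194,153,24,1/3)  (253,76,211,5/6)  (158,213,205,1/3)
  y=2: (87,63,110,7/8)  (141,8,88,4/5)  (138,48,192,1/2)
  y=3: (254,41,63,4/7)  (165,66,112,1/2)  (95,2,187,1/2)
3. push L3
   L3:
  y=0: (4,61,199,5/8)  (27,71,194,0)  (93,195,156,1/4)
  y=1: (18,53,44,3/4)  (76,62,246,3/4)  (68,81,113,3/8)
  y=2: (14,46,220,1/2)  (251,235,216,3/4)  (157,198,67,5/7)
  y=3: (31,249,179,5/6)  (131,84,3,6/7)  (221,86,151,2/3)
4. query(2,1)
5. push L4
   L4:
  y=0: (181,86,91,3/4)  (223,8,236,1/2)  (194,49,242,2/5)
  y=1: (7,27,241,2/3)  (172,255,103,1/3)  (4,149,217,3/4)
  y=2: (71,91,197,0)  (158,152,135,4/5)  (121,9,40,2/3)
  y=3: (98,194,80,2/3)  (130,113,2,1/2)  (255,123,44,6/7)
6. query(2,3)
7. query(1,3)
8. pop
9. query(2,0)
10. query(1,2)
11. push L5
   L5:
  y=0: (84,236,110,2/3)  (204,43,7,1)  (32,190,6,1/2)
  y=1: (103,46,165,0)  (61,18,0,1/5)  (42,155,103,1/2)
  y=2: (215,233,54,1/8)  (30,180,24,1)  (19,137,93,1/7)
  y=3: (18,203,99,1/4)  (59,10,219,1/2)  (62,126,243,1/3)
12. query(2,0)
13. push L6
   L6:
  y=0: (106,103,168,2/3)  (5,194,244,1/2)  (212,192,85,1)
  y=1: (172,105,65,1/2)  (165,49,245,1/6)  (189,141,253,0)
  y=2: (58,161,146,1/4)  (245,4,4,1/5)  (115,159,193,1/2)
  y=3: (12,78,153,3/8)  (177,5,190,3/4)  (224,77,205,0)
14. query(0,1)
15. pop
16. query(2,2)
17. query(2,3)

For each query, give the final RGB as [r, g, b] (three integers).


query (2,1) [L1,L2,L3] — begin 0,0,0
after L1 α=5/7: [255/7, 360/7, 180]
after L2 α=1/3: [1616/21, 737/7, 565/3]
after L3 α=3/8: [3091/42, 2693/28, 1921/12]
→ [74, 96, 160]

(2,3) stack=L1,L2,L3,L4; from [0,0,0]:
+L1 (α=4/5) → [28, 356/5, 160]
+L2 (α=1/2) → [123/2, 183/5, 347/2]
+L3 (α=2/3) → [1007/6, 1043/15, 317/2]
+L4 (α=6/7) → [10187/42, 12113/105, 845/14]
rounded: [243, 115, 60]

query (1,3) [L1,L2,L3,L4] — begin 0,0,0
+L1 (α=1) → [74, 191, 66]
+L2 (α=1/2) → [239/2, 257/2, 89]
+L3 (α=6/7) → [1811/14, 1265/14, 107/7]
+L4 (α=1/2) → [3631/28, 2847/28, 121/14]
= [130, 102, 9]

at x=2,y=0 over L1,L2,L3:
after L1 α=3/5: [81/5, 18, 606/5]
after L2 α=1/2: [921/10, 88, 553/5]
after L3 α=1/4: [3693/40, 459/4, 2439/20]
= [92, 115, 122]

query (1,2) [L1,L2,L3] — begin 0,0,0
+L1 (α=3/4) → [333/4, 183, 765/4]
+L2 (α=4/5) → [2589/20, 43, 2173/20]
+L3 (α=3/4) → [17649/80, 187, 15133/80]
= [221, 187, 189]

at x=2,y=0 over L1,L2,L3,L5:
after L1 α=3/5: [81/5, 18, 606/5]
after L2 α=1/2: [921/10, 88, 553/5]
after L3 α=1/4: [3693/40, 459/4, 2439/20]
after L5 α=1/2: [4973/80, 1219/8, 2559/40]
rounded: [62, 152, 64]

at x=0,y=1 over L1,L2,L3,L5,L6:
+L1 (α=4/5) → [896/5, 272/5, 564/5]
+L2 (α=1/3) → [2762/15, 1309/15, 416/5]
+L3 (α=3/4) → [893/15, 1847/30, 269/5]
+L5 (α=0) → [893/15, 1847/30, 269/5]
+L6 (α=1/2) → [3473/30, 4997/60, 297/5]
→ [116, 83, 59]

query (2,2) [L1,L2,L3,L5] — begin 0,0,0
+L1 (α=1/2) → [13/2, 27, 89/2]
+L2 (α=1/2) → [289/4, 75/2, 473/4]
+L3 (α=5/7) → [1859/14, 1065/7, 1143/14]
+L5 (α=1/7) → [5710/49, 7349/49, 4080/49]
rounded: [117, 150, 83]

query (2,3) [L1,L2,L3,L5] — begin 0,0,0
after L1 α=4/5: [28, 356/5, 160]
after L2 α=1/2: [123/2, 183/5, 347/2]
after L3 α=2/3: [1007/6, 1043/15, 317/2]
after L5 α=1/3: [1193/9, 3976/45, 560/3]
= [133, 88, 187]


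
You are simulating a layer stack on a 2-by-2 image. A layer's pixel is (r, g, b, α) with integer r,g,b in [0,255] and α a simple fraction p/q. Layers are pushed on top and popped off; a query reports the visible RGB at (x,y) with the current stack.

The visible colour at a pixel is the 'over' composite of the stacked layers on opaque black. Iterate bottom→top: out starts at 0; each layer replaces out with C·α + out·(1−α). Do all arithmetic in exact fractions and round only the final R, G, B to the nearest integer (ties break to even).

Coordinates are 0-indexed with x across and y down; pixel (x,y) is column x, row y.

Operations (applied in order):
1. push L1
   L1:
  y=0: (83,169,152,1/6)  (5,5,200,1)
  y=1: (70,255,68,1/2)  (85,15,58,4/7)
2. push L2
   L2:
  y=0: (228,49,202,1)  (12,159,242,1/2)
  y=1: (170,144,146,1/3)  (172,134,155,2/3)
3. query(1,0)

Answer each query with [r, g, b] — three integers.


(1,0) stack=L1,L2; from [0,0,0]:
L1 α=1: [5, 5, 200]
L2 α=1/2: [17/2, 82, 221]
= [8, 82, 221]


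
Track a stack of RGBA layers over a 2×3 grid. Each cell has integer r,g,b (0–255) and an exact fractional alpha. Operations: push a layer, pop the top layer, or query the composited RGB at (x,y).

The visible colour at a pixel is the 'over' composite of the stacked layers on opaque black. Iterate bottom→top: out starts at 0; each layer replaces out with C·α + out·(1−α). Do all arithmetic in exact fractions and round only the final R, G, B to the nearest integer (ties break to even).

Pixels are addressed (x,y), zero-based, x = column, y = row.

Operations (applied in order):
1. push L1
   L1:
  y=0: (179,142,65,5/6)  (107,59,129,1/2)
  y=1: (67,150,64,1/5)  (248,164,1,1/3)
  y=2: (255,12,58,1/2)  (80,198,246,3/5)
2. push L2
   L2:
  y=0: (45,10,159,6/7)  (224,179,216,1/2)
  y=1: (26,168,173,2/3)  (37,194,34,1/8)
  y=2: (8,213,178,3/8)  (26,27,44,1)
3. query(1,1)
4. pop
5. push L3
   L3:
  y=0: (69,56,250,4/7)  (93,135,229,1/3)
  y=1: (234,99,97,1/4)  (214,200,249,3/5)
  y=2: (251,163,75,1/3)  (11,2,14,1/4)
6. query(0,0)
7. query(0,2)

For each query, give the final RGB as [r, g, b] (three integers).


query (1,1) [L1,L2] — begin 0,0,0
+L1 (α=1/3) → [248/3, 164/3, 1/3]
+L2 (α=1/8) → [1847/24, 865/12, 109/24]
→ [77, 72, 5]

at x=0,y=0 over L1,L3:
L1 α=5/6: [895/6, 355/3, 325/6]
L3 α=4/7: [1447/14, 579/7, 2325/14]
= [103, 83, 166]

(0,2) stack=L1,L3; from [0,0,0]:
after L1 α=1/2: [255/2, 6, 29]
after L3 α=1/3: [506/3, 175/3, 133/3]
→ [169, 58, 44]


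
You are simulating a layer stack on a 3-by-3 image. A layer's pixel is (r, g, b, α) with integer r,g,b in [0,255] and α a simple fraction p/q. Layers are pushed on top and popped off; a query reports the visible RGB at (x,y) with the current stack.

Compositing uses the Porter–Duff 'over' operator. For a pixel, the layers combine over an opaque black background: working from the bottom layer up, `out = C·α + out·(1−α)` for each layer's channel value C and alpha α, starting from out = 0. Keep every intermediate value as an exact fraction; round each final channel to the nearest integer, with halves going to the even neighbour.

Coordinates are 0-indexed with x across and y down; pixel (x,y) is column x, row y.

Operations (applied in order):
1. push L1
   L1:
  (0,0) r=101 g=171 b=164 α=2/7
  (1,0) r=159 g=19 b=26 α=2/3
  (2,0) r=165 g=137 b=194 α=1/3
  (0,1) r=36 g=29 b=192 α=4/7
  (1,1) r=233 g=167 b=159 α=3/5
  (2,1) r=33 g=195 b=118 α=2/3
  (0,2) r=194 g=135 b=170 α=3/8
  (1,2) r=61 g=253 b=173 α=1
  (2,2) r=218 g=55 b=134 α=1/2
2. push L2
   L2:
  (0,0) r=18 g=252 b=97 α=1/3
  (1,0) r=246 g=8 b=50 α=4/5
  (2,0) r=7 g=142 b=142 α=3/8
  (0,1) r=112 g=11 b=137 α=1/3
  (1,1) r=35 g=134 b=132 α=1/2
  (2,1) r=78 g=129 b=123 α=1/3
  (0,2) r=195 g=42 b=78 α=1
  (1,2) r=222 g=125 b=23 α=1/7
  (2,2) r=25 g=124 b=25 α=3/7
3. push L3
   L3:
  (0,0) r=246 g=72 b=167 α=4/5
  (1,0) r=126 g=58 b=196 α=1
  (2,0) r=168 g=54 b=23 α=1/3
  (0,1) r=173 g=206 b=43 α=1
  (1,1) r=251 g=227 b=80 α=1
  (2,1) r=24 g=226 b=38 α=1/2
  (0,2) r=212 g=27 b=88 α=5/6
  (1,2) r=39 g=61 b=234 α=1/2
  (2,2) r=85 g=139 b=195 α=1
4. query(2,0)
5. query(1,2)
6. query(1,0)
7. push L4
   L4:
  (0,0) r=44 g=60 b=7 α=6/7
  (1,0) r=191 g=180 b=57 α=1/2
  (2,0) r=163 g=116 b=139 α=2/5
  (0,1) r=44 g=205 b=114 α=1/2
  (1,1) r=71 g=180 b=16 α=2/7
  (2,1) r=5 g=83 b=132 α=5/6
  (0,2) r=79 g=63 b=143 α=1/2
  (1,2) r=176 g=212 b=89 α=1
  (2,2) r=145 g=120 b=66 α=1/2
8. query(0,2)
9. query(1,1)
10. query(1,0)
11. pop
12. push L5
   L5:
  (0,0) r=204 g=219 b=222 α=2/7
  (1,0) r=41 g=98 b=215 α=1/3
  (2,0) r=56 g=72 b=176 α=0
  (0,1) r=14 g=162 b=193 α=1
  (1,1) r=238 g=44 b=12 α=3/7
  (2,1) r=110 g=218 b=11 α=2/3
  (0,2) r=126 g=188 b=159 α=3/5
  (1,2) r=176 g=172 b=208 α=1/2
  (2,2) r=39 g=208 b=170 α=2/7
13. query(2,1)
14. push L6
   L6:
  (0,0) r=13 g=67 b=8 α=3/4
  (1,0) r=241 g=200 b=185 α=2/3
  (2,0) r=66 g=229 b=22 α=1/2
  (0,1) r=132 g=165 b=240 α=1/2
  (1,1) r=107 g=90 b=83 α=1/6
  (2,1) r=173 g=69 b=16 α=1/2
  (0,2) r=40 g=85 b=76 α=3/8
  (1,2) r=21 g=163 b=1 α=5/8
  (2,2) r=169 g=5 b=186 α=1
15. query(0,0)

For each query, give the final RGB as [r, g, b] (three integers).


at x=2,y=0 over L1,L2,L3:
+L1 (α=1/3) → [55, 137/3, 194/3]
+L2 (α=3/8) → [37, 1963/24, 281/3]
+L3 (α=1/3) → [242/3, 2611/36, 631/9]
= [81, 73, 70]

query (1,2) [L1,L2,L3] — begin 0,0,0
L1 α=1: [61, 253, 173]
L2 α=1/7: [84, 1643/7, 1061/7]
L3 α=1/2: [123/2, 1035/7, 2699/14]
rounded: [62, 148, 193]

at x=1,y=0 over L1,L2,L3:
after L1 α=2/3: [106, 38/3, 52/3]
after L2 α=4/5: [218, 134/15, 652/15]
after L3 α=1: [126, 58, 196]
= [126, 58, 196]

(0,2) stack=L1,L2,L3,L4; from [0,0,0]:
+L1 (α=3/8) → [291/4, 405/8, 255/4]
+L2 (α=1) → [195, 42, 78]
+L3 (α=5/6) → [1255/6, 59/2, 259/3]
+L4 (α=1/2) → [1729/12, 185/4, 344/3]
→ [144, 46, 115]

query (1,1) [L1,L2,L3,L4] — begin 0,0,0
+L1 (α=3/5) → [699/5, 501/5, 477/5]
+L2 (α=1/2) → [437/5, 1171/10, 1137/10]
+L3 (α=1) → [251, 227, 80]
+L4 (α=2/7) → [1397/7, 1495/7, 432/7]
= [200, 214, 62]

(1,0) stack=L1,L2,L3,L4; from [0,0,0]:
after L1 α=2/3: [106, 38/3, 52/3]
after L2 α=4/5: [218, 134/15, 652/15]
after L3 α=1: [126, 58, 196]
after L4 α=1/2: [317/2, 119, 253/2]
= [158, 119, 126]

at x=2,y=1 over L1,L2,L3,L5:
L1 α=2/3: [22, 130, 236/3]
L2 α=1/3: [122/3, 389/3, 841/9]
L3 α=1/2: [97/3, 1067/6, 1183/18]
L5 α=2/3: [757/9, 3683/18, 1579/54]
→ [84, 205, 29]

at x=0,y=0 over L1,L2,L3,L5,L6:
L1 α=2/7: [202/7, 342/7, 328/7]
L2 α=1/3: [530/21, 816/7, 445/7]
L3 α=4/5: [21194/105, 2832/35, 5121/35]
L5 α=2/7: [29762/147, 5898/49, 8229/49]
L6 α=3/4: [35495/588, 15747/196, 9405/196]
→ [60, 80, 48]


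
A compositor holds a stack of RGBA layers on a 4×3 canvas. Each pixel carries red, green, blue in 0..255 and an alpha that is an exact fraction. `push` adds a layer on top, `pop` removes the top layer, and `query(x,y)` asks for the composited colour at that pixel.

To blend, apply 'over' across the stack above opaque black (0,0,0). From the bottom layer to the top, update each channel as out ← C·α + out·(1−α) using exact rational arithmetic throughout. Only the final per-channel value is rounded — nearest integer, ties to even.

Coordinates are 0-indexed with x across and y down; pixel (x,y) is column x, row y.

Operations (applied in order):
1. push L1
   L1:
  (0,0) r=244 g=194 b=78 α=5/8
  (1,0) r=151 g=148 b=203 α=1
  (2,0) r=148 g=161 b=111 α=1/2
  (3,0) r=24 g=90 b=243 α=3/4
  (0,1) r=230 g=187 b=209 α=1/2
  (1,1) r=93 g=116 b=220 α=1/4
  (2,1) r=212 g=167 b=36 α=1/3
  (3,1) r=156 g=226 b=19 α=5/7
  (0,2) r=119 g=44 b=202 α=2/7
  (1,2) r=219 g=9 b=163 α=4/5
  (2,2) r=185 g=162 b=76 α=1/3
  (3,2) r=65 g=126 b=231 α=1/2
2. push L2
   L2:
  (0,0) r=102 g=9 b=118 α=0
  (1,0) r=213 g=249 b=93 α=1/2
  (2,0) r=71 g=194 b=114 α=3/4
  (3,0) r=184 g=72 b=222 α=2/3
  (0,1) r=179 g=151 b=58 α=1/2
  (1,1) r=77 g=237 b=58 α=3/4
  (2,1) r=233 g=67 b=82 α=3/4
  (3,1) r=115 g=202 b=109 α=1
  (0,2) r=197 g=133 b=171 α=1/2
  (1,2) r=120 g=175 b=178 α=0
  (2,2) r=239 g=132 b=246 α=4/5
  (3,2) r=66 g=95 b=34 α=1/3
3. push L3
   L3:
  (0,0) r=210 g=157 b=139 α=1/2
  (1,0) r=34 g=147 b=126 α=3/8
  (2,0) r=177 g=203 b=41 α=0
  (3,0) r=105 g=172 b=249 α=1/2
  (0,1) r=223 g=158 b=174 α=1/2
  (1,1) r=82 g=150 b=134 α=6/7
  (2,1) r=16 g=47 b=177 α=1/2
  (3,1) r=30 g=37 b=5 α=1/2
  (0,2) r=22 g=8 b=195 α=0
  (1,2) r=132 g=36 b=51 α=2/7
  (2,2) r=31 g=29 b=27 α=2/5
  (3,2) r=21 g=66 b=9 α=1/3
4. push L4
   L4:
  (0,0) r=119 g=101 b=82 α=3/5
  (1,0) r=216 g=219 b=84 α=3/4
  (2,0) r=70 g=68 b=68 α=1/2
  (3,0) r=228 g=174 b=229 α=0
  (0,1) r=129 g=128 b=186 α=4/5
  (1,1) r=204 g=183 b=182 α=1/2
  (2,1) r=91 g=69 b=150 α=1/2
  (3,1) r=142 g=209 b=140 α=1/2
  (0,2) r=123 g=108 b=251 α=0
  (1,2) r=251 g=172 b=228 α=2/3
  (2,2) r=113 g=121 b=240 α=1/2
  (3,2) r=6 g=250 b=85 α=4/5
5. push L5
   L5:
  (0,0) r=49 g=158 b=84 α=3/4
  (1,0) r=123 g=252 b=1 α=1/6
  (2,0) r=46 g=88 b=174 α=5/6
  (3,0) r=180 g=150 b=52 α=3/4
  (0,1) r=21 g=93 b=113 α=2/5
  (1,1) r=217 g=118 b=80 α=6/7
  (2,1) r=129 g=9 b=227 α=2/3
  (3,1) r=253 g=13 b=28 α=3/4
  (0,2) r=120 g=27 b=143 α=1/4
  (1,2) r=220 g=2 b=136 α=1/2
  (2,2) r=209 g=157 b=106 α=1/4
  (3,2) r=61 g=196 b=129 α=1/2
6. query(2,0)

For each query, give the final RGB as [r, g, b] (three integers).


query (2,0) [L1,L2,L3,L4,L5] — begin 0,0,0
L1 α=1/2: [74, 161/2, 111/2]
L2 α=3/4: [287/4, 1325/8, 795/8]
L3 α=0: [287/4, 1325/8, 795/8]
L4 α=1/2: [567/8, 1869/16, 1339/16]
L5 α=5/6: [2407/48, 8909/96, 15259/96]
→ [50, 93, 159]


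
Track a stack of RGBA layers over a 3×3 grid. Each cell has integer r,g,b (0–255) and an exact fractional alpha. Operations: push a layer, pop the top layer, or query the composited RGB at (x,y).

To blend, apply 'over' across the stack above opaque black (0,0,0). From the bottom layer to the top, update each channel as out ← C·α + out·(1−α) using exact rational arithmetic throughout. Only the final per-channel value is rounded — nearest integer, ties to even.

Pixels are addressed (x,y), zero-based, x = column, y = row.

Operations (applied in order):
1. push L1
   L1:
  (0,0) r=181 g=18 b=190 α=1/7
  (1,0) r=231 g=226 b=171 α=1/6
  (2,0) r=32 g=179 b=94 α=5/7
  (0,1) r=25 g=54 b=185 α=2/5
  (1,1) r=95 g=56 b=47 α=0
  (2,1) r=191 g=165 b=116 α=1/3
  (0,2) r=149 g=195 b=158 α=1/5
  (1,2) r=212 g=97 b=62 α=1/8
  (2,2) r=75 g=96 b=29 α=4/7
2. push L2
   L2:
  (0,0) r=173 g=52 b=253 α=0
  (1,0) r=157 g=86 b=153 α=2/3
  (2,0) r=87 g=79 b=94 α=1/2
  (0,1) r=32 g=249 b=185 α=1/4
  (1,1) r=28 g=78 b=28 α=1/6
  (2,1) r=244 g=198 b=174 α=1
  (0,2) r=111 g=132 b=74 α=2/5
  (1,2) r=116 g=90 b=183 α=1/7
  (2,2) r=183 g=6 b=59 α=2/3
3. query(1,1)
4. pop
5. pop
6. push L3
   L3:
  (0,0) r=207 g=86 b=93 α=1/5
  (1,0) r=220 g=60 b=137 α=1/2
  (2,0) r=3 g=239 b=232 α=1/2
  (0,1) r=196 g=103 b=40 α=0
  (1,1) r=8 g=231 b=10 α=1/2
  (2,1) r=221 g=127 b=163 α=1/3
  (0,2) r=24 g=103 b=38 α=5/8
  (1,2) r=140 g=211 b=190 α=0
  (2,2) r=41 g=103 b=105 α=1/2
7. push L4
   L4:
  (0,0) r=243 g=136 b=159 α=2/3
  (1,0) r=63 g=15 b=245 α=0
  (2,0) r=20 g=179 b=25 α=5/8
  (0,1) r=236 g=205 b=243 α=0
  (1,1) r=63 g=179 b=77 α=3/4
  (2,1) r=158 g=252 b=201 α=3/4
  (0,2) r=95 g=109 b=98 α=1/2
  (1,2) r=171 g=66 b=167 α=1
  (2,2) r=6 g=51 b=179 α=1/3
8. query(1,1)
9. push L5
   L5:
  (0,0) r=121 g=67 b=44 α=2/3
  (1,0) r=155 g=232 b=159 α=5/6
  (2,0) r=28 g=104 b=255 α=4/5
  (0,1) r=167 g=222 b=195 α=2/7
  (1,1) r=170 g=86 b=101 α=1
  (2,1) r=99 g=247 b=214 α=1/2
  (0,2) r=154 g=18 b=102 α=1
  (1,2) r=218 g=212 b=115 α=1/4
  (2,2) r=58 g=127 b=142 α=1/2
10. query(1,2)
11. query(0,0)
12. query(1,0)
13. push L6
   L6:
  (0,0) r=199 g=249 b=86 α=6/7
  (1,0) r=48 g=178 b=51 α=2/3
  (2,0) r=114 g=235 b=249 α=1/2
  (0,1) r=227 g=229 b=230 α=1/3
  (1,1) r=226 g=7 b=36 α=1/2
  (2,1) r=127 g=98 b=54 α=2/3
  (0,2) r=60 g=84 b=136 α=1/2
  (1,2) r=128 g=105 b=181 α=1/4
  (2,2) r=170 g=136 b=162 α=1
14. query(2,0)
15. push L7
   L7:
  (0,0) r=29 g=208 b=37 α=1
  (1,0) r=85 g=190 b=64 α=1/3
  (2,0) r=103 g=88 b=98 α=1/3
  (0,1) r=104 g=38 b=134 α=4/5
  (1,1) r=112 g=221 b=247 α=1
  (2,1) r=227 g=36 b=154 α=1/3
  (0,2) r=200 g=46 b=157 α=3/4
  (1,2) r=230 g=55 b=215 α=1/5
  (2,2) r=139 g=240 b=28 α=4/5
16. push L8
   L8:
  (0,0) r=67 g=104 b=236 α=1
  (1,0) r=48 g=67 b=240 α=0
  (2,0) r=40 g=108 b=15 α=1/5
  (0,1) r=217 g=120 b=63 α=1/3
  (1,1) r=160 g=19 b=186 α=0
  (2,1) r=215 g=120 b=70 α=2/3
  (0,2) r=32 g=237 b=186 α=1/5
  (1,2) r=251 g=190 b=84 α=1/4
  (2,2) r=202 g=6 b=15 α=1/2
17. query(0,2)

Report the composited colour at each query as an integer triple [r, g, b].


query (1,1) [L1,L2] — begin 0,0,0
L1 α=0: [0, 0, 0]
L2 α=1/6: [14/3, 13, 14/3]
→ [5, 13, 5]

(1,1) stack=L3,L4; from [0,0,0]:
after L3 α=1/2: [4, 231/2, 5]
after L4 α=3/4: [193/4, 1305/8, 59]
→ [48, 163, 59]

query (1,2) [L3,L4,L5] — begin 0,0,0
L3 α=0: [0, 0, 0]
L4 α=1: [171, 66, 167]
L5 α=1/4: [731/4, 205/2, 154]
→ [183, 102, 154]

at x=0,y=0 over L3,L4,L5:
L3 α=1/5: [207/5, 86/5, 93/5]
L4 α=2/3: [879/5, 482/5, 561/5]
L5 α=2/3: [2089/15, 384/5, 1001/15]
rounded: [139, 77, 67]

query (1,0) [L3,L4,L5] — begin 0,0,0
+L3 (α=1/2) → [110, 30, 137/2]
+L4 (α=0) → [110, 30, 137/2]
+L5 (α=5/6) → [295/2, 595/3, 1727/12]
rounded: [148, 198, 144]

query (2,0) [L3,L4,L5,L6] — begin 0,0,0
+L3 (α=1/2) → [3/2, 239/2, 116]
+L4 (α=5/8) → [209/16, 2507/16, 473/8]
+L5 (α=4/5) → [2001/80, 9163/80, 8633/40]
+L6 (α=1/2) → [11121/160, 27963/160, 18593/80]
rounded: [70, 175, 232]

(0,2) stack=L3,L4,L5,L6,L7,L8; from [0,0,0]:
after L3 α=5/8: [15, 515/8, 95/4]
after L4 α=1/2: [55, 1387/16, 487/8]
after L5 α=1: [154, 18, 102]
after L6 α=1/2: [107, 51, 119]
after L7 α=3/4: [707/4, 189/4, 295/2]
after L8 α=1/5: [739/5, 426/5, 776/5]
→ [148, 85, 155]
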